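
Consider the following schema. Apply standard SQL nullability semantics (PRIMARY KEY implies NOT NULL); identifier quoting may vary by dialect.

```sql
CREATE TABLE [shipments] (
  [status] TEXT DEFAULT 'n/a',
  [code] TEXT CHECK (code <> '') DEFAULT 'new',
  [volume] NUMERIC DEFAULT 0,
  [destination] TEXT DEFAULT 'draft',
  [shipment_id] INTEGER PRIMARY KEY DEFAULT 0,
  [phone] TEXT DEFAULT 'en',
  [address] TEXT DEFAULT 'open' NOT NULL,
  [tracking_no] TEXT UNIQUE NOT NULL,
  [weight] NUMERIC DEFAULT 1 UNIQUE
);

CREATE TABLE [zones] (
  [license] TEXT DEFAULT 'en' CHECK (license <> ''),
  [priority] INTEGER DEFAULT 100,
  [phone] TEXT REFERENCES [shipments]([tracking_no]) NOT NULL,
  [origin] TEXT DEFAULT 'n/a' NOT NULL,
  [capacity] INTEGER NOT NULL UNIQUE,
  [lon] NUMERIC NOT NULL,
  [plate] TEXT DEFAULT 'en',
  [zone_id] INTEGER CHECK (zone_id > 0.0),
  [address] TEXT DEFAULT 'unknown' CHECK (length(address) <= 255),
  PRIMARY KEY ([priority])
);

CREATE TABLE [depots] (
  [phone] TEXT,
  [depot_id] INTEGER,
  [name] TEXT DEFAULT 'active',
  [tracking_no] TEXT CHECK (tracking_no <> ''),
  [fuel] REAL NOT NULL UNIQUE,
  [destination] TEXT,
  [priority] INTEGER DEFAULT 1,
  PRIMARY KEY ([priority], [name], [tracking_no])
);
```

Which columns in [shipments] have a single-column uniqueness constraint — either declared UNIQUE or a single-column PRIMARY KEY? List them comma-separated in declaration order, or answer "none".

shipment_id, tracking_no, weight

- status: no UNIQUE or single-column PK constraint.
- code: no UNIQUE or single-column PK constraint.
- volume: no UNIQUE or single-column PK constraint.
- destination: no UNIQUE or single-column PK constraint.
- shipment_id: single-column PRIMARY KEY → unique.
- phone: no UNIQUE or single-column PK constraint.
- address: no UNIQUE or single-column PK constraint.
- tracking_no: declared UNIQUE → unique.
- weight: declared UNIQUE → unique.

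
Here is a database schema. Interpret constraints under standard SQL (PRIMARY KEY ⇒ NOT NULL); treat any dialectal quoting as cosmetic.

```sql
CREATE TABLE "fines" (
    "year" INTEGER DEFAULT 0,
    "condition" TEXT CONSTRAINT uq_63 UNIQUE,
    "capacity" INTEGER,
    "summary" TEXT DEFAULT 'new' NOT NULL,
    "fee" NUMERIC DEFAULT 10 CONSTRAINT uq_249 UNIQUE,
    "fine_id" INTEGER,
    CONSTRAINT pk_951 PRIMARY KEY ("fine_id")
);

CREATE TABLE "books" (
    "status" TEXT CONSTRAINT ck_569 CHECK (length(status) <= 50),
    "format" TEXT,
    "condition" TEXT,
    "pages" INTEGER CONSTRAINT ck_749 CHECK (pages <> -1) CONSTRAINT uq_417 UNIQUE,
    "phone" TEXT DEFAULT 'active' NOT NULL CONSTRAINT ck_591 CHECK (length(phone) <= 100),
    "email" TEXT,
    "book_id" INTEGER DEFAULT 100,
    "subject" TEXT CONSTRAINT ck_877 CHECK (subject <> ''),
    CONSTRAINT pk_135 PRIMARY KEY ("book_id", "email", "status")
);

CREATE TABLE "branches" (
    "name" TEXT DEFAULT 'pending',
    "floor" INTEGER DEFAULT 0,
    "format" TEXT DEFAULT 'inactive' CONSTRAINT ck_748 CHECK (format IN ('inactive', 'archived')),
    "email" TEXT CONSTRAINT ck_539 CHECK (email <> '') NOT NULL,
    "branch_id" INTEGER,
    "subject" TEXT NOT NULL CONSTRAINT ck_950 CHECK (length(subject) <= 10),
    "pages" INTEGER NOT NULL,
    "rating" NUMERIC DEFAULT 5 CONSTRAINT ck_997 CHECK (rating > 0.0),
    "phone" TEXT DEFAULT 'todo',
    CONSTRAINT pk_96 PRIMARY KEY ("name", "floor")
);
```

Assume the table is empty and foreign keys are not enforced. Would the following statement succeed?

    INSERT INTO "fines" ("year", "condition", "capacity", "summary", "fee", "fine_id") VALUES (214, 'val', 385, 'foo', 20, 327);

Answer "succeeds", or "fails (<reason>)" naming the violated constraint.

succeeds

NOT NULL columns: fine_id is supplied; summary is supplied.
No constraint is violated.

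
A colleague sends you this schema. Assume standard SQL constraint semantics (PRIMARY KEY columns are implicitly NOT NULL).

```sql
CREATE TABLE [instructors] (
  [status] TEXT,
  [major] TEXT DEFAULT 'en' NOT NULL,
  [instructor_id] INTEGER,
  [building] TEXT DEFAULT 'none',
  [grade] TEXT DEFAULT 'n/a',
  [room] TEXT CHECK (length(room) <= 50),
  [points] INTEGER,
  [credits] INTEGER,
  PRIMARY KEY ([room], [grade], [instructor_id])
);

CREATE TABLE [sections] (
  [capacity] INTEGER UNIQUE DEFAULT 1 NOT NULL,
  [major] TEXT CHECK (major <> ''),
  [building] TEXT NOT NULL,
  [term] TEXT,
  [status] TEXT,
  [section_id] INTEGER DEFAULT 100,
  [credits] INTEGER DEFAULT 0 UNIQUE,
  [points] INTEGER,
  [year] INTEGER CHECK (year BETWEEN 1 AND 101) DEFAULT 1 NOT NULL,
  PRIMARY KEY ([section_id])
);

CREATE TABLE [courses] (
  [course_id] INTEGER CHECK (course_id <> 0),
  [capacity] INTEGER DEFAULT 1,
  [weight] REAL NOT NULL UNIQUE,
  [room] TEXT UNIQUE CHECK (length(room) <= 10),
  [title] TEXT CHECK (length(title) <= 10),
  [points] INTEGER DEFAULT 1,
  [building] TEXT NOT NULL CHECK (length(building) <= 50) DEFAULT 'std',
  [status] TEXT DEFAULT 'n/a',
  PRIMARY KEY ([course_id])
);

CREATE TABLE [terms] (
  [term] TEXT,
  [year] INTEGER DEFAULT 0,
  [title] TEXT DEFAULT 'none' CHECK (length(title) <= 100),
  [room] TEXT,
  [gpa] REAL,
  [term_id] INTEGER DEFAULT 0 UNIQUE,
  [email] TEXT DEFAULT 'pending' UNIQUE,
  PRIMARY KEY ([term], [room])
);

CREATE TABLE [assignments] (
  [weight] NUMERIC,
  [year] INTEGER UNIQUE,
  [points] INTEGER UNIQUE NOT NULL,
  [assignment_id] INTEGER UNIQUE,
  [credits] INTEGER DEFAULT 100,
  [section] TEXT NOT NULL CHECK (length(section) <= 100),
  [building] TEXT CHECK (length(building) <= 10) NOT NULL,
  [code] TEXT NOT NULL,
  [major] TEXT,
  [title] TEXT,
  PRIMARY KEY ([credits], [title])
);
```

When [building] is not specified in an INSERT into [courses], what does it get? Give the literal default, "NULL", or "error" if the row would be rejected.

'std'

building has an explicit DEFAULT 'std'.
When the column is omitted from an INSERT, that default is used.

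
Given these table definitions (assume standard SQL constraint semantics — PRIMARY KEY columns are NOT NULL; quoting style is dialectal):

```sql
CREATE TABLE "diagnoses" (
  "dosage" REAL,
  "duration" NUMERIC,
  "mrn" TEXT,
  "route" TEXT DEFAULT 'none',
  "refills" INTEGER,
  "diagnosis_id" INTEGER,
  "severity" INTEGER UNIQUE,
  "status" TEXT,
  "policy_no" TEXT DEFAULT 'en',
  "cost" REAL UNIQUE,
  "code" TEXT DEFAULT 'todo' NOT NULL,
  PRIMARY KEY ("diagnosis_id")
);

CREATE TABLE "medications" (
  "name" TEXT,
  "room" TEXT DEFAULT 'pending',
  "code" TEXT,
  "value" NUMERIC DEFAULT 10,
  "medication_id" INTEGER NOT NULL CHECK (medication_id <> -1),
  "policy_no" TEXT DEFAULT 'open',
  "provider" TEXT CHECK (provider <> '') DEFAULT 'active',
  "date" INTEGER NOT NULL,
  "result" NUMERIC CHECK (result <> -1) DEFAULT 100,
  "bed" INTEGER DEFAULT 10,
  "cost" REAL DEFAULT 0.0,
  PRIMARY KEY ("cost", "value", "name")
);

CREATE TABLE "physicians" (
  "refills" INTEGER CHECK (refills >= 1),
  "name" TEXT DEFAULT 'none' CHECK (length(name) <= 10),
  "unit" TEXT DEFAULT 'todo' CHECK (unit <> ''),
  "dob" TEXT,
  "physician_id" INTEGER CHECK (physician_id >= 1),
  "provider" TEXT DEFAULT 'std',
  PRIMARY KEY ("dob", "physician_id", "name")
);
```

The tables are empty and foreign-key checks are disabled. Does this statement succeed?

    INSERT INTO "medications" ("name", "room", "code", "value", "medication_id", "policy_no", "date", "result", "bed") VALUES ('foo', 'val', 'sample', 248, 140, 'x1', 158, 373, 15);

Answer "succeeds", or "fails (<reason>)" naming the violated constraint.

succeeds

NOT NULL columns: cost defaults to 0.0; date is supplied; medication_id is supplied; name is supplied; value is supplied.
CHECK constraints: 140 satisfies (medication_id <> -1); 373 satisfies (result <> -1).
No constraint is violated.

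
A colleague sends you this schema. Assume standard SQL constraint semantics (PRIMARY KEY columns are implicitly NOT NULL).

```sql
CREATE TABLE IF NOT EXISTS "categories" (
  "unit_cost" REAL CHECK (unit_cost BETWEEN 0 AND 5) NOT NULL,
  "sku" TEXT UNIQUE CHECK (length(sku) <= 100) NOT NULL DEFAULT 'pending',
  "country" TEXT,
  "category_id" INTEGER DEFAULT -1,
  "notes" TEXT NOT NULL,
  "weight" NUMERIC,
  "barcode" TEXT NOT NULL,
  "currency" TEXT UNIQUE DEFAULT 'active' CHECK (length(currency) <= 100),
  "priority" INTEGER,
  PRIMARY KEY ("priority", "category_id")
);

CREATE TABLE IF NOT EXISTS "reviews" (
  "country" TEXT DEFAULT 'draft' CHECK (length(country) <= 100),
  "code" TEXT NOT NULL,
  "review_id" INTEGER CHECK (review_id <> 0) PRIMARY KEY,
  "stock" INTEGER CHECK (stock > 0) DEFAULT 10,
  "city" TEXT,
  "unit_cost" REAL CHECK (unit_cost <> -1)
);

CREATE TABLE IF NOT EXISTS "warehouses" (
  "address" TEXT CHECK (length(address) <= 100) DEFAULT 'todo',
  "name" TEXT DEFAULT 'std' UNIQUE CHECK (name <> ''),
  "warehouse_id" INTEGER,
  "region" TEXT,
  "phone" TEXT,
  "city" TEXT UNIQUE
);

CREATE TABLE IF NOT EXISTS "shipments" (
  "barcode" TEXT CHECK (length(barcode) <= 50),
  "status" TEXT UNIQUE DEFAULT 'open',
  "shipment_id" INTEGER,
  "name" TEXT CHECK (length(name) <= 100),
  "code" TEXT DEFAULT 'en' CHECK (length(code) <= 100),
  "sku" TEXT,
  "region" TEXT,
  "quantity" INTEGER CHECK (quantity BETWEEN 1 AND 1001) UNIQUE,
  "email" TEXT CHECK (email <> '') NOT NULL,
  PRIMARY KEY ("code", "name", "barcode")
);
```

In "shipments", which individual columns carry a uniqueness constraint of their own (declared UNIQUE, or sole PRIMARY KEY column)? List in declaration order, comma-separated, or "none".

status, quantity

- barcode: part of a composite PRIMARY KEY — only the tuple is unique, not this column on its own.
- status: declared UNIQUE → unique.
- shipment_id: no UNIQUE or single-column PK constraint.
- name: part of a composite PRIMARY KEY — only the tuple is unique, not this column on its own.
- code: part of a composite PRIMARY KEY — only the tuple is unique, not this column on its own.
- sku: no UNIQUE or single-column PK constraint.
- region: no UNIQUE or single-column PK constraint.
- quantity: declared UNIQUE → unique.
- email: no UNIQUE or single-column PK constraint.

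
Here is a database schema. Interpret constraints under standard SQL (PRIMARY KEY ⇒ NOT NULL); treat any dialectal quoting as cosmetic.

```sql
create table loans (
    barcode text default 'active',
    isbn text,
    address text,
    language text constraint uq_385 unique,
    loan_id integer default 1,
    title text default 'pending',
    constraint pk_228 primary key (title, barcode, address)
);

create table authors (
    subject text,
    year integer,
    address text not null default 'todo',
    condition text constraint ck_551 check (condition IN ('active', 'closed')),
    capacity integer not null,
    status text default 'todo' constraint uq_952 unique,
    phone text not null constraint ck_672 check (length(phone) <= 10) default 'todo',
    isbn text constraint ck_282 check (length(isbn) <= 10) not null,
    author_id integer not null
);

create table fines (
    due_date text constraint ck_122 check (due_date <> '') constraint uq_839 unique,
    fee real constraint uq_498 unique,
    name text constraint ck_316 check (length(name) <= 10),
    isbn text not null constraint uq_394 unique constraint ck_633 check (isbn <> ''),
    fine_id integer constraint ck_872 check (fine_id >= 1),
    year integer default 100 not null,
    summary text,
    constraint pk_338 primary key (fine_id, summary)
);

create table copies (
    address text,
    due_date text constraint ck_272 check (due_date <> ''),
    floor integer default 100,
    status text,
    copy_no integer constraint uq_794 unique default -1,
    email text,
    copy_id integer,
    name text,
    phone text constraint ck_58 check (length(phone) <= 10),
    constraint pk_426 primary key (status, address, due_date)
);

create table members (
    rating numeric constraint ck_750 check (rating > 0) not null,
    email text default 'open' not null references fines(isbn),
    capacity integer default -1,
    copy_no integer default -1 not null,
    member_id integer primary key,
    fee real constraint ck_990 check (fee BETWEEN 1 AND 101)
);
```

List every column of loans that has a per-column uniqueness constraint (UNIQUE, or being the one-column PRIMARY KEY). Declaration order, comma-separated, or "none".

- barcode: part of a composite PRIMARY KEY — only the tuple is unique, not this column on its own.
- isbn: no UNIQUE or single-column PK constraint.
- address: part of a composite PRIMARY KEY — only the tuple is unique, not this column on its own.
- language: declared UNIQUE → unique.
- loan_id: no UNIQUE or single-column PK constraint.
- title: part of a composite PRIMARY KEY — only the tuple is unique, not this column on its own.

language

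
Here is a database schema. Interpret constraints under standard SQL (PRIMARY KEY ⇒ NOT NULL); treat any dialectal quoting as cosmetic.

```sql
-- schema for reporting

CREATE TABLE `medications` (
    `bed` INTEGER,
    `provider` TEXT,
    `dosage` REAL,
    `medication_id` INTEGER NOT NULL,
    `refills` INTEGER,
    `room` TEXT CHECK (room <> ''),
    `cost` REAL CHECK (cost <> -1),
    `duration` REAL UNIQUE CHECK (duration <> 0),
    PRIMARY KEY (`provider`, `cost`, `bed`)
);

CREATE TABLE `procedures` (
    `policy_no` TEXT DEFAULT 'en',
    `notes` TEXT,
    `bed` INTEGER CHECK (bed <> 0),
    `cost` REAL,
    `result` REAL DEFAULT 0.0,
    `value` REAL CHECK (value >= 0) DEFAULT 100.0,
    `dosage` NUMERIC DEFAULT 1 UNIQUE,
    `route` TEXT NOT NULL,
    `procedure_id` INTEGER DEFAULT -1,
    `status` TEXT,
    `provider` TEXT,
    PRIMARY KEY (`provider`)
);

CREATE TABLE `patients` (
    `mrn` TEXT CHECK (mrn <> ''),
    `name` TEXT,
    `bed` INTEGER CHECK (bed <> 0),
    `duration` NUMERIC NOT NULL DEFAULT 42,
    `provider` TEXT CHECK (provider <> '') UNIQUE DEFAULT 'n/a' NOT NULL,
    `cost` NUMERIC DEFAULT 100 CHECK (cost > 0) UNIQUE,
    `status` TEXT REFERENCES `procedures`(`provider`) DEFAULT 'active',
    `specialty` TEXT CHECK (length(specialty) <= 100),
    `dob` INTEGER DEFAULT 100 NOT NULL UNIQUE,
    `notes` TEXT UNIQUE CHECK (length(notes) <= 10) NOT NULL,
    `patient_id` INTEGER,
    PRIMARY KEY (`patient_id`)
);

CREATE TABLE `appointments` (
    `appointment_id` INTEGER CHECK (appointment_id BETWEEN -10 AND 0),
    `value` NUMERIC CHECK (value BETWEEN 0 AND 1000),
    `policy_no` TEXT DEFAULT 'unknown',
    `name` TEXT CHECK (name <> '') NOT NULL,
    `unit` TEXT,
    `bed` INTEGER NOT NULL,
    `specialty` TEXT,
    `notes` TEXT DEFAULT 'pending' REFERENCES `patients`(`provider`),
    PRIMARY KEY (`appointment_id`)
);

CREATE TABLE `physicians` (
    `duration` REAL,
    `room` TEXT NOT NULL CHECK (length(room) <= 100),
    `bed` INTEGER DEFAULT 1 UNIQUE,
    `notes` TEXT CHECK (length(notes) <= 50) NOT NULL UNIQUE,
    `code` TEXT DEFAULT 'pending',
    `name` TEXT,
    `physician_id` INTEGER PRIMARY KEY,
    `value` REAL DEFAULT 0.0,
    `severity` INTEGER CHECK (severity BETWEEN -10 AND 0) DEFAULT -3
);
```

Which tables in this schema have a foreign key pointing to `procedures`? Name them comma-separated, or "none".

- patients.status references procedures(provider).

patients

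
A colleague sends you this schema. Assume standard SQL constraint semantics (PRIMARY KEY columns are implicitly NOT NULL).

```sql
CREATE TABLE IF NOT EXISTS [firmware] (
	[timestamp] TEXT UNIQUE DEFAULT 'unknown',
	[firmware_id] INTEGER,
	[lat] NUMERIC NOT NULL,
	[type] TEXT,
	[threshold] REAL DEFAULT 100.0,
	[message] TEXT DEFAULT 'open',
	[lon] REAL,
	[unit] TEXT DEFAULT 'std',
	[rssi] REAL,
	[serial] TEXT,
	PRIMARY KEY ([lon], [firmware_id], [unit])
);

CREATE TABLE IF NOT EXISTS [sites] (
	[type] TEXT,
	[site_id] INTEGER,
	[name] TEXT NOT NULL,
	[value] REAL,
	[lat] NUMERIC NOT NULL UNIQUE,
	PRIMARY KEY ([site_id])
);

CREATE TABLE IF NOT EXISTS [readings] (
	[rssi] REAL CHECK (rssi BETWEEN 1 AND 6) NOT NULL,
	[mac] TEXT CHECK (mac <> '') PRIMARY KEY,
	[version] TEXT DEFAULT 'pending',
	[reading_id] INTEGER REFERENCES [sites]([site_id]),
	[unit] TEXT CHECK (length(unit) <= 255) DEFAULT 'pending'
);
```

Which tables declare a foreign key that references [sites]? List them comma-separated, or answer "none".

- readings.reading_id references sites(site_id).

readings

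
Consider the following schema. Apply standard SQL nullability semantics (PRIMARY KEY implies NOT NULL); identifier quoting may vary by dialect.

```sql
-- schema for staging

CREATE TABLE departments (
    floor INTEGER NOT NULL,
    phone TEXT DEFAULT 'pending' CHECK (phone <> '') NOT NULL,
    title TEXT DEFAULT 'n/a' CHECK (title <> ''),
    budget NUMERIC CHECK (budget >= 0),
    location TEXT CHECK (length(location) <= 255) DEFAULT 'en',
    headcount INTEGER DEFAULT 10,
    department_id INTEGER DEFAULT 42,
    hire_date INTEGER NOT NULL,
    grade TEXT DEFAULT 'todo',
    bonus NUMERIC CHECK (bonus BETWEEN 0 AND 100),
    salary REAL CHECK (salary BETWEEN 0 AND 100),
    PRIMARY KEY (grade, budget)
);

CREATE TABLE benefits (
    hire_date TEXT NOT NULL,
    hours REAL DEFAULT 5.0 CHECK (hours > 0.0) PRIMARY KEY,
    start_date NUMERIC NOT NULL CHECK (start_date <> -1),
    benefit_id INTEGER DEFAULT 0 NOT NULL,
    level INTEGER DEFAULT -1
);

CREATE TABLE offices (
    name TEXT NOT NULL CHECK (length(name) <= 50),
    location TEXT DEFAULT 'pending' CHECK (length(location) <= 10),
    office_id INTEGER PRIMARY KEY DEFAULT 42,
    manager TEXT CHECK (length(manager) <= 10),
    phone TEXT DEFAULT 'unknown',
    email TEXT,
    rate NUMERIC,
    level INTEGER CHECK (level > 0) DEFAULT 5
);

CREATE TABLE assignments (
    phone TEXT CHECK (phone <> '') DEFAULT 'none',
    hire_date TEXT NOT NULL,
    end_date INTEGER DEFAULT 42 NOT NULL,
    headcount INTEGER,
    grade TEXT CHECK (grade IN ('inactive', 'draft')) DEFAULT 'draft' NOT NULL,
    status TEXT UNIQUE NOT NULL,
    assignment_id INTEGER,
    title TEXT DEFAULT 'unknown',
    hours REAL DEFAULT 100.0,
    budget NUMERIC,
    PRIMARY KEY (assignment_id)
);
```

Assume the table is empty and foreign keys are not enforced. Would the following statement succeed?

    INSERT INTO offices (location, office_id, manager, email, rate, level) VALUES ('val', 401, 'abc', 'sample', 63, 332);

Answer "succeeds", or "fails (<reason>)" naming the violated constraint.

name is omitted from the column list and has no DEFAULT, so it would receive NULL.
But name is declared NOT NULL.

fails (NOT NULL on name)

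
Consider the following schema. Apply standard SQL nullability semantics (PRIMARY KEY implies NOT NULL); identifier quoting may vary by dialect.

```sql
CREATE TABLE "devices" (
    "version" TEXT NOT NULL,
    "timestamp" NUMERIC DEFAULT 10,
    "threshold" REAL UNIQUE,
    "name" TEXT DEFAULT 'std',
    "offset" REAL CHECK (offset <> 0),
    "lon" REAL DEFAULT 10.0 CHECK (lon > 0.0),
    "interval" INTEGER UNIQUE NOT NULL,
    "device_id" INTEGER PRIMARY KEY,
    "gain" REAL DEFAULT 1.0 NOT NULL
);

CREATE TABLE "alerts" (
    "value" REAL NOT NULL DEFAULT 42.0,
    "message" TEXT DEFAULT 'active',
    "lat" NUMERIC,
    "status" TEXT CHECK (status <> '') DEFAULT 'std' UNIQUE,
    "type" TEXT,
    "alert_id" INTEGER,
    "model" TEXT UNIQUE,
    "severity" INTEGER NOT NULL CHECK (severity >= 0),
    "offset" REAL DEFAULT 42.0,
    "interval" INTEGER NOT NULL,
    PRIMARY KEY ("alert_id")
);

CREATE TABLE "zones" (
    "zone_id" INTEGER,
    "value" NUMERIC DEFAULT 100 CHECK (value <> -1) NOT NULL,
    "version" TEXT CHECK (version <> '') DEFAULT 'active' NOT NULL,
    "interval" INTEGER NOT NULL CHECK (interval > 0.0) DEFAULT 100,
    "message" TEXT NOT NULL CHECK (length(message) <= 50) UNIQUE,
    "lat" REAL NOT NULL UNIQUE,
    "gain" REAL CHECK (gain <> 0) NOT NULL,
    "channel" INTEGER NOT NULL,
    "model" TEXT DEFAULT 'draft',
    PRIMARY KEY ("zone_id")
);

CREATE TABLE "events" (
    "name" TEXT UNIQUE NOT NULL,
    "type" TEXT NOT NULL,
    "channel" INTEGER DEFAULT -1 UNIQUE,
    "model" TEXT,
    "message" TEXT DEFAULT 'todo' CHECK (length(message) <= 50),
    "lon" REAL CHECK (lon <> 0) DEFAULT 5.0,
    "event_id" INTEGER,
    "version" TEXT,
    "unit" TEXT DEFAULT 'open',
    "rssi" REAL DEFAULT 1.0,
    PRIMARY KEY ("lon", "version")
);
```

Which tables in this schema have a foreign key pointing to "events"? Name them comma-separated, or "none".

No REFERENCES clause anywhere in the schema names events.

none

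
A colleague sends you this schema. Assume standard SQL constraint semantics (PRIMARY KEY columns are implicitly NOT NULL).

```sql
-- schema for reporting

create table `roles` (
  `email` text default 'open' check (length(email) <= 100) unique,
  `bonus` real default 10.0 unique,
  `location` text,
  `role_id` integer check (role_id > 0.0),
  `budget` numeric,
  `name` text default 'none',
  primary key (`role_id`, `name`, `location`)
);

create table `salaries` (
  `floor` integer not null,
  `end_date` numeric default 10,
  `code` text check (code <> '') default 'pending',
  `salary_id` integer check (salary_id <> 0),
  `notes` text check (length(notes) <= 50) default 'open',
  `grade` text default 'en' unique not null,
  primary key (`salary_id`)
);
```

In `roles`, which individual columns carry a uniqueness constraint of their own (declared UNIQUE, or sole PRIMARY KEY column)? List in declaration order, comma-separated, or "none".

email, bonus

- email: declared UNIQUE → unique.
- bonus: declared UNIQUE → unique.
- location: part of a composite PRIMARY KEY — only the tuple is unique, not this column on its own.
- role_id: part of a composite PRIMARY KEY — only the tuple is unique, not this column on its own.
- budget: no UNIQUE or single-column PK constraint.
- name: part of a composite PRIMARY KEY — only the tuple is unique, not this column on its own.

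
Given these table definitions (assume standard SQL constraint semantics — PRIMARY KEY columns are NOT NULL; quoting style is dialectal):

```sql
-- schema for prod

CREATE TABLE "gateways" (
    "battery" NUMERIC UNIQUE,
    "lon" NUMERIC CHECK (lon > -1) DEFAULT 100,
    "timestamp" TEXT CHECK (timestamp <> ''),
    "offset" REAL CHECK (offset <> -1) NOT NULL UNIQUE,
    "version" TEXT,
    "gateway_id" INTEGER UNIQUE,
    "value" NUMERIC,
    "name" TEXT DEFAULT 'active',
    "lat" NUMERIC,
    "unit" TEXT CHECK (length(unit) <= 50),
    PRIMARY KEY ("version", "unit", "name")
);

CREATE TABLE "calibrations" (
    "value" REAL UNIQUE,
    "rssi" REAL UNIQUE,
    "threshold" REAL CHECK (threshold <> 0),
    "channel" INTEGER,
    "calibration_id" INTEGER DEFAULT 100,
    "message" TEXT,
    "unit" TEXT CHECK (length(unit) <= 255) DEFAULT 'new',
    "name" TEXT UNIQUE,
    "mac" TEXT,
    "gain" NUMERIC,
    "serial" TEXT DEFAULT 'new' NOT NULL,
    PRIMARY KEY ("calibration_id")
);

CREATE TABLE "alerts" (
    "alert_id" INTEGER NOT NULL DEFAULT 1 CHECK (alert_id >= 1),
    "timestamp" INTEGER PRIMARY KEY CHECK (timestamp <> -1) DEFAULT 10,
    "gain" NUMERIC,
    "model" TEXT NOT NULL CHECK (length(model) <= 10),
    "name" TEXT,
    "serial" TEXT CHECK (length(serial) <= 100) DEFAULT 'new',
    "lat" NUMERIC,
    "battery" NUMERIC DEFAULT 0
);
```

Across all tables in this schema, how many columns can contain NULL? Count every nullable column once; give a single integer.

20

gateways: 6 nullable (battery, lon, timestamp, gateway_id, value, lat — PK (version, unit, name) and explicit NOT NULL columns excluded).
calibrations: 9 nullable (value, rssi, threshold, channel, message, unit, name, mac, gain — PK (calibration_id) and explicit NOT NULL columns excluded).
alerts: 5 nullable (gain, name, serial, lat, battery — PK (timestamp) and explicit NOT NULL columns excluded).
Total: 6 + 9 + 5 = 20.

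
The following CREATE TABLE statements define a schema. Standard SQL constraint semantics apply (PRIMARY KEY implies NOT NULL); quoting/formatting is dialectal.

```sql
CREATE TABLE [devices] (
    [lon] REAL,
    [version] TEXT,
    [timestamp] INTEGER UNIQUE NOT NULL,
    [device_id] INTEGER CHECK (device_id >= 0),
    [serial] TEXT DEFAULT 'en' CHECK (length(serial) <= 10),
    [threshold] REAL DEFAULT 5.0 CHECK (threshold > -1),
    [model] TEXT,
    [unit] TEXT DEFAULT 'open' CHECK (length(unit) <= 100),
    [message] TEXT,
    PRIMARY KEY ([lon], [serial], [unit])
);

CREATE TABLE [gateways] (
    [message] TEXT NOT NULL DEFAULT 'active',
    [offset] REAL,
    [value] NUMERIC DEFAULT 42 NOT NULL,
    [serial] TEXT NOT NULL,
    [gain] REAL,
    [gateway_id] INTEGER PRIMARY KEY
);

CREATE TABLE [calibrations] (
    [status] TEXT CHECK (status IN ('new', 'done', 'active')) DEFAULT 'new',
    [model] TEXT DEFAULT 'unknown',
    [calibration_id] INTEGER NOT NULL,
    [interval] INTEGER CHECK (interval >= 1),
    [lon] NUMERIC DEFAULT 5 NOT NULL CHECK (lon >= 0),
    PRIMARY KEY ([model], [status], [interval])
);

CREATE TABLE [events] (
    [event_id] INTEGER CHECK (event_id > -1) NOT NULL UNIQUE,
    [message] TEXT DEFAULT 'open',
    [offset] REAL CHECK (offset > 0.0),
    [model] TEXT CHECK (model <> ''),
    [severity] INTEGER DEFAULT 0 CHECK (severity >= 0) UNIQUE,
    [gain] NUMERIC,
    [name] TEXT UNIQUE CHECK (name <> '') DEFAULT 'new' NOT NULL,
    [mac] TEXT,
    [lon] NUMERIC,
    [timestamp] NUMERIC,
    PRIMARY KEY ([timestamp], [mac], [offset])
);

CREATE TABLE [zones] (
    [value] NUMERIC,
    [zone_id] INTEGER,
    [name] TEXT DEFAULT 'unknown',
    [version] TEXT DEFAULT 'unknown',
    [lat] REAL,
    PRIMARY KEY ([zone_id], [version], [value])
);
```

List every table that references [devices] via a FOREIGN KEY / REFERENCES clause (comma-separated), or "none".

none

No REFERENCES clause anywhere in the schema names devices.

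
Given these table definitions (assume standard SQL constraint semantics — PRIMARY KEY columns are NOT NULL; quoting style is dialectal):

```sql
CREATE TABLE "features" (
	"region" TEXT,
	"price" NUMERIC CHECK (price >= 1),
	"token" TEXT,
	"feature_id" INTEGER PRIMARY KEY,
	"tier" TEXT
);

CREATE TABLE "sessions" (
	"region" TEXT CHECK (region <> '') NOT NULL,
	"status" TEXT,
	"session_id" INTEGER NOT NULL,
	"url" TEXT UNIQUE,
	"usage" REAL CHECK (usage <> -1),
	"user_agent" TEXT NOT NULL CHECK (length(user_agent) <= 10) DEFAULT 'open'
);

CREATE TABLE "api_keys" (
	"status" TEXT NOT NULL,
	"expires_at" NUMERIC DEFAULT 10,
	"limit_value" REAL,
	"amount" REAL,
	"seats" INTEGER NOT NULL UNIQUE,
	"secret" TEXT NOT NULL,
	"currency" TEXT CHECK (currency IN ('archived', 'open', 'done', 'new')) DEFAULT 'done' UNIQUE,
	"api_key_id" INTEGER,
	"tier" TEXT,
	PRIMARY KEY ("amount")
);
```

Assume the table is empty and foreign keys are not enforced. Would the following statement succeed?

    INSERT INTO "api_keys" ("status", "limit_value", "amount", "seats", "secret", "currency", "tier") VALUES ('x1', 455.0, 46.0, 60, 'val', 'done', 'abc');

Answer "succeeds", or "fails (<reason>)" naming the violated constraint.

succeeds

NOT NULL columns: amount is supplied; seats is supplied; secret is supplied; status is supplied.
CHECK constraints: 'done' satisfies (currency IN ('archived', 'open', 'done', 'new')).
No constraint is violated.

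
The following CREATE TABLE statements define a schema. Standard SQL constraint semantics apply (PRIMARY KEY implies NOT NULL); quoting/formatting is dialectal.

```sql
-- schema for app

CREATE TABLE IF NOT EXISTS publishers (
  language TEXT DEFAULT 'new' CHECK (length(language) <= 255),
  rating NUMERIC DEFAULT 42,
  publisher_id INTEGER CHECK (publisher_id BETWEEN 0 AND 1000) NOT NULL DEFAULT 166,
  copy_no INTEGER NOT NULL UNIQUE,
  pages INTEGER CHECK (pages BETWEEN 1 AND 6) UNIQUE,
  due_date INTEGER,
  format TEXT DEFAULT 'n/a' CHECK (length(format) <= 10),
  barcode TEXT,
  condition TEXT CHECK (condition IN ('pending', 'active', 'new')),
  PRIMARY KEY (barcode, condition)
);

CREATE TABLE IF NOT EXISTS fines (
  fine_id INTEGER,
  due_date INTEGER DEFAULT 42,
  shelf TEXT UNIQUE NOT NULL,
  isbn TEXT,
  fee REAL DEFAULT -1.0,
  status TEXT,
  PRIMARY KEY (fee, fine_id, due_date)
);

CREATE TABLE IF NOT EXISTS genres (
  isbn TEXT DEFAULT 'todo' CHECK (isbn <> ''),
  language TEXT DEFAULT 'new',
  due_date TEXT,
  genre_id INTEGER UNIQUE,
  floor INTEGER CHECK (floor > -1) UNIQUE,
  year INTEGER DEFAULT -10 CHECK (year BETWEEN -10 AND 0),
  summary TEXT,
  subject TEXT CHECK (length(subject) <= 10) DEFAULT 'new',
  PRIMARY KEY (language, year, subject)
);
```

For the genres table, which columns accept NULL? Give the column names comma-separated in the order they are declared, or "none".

isbn, due_date, genre_id, floor, summary

- isbn: CHECK does not forbid NULL (a CHECK constraint passes when its expression is NULL) → nullable.
- language: part of the PRIMARY KEY, which implies NOT NULL → not nullable.
- due_date: no NOT NULL constraint applies → nullable.
- genre_id: UNIQUE does not imply NOT NULL → nullable.
- floor: CHECK does not forbid NULL (a CHECK constraint passes when its expression is NULL) → nullable.
- year: part of the PRIMARY KEY, which implies NOT NULL → not nullable.
- summary: no NOT NULL constraint applies → nullable.
- subject: part of the PRIMARY KEY, which implies NOT NULL → not nullable.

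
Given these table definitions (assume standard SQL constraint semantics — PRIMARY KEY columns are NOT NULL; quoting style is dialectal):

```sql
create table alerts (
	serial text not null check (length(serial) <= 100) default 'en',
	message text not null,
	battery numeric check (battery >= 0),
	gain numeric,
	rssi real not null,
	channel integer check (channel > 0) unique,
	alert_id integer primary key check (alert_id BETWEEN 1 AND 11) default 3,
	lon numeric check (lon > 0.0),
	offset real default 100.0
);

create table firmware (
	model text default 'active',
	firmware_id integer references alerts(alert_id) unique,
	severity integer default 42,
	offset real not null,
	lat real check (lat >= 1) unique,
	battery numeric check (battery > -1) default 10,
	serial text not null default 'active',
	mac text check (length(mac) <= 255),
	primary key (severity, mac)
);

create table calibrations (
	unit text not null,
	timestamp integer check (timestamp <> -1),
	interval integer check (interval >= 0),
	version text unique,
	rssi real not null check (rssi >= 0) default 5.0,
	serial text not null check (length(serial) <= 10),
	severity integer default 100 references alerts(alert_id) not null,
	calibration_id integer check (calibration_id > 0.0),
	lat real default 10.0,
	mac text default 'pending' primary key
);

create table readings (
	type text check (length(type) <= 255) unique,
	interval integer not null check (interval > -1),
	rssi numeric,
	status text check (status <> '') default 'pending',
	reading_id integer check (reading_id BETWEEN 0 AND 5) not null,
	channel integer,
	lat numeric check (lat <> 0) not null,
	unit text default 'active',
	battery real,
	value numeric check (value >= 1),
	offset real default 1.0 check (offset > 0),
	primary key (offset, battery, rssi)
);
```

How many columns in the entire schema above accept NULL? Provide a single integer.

alerts: 5 nullable (battery, gain, channel, lon, offset — PK (alert_id) and explicit NOT NULL columns excluded).
firmware: 4 nullable (model, firmware_id, lat, battery — PK (severity, mac) and explicit NOT NULL columns excluded).
calibrations: 5 nullable (timestamp, interval, version, calibration_id, lat — PK (mac) and explicit NOT NULL columns excluded).
readings: 5 nullable (type, status, channel, unit, value — PK (offset, battery, rssi) and explicit NOT NULL columns excluded).
Total: 5 + 4 + 5 + 5 = 19.

19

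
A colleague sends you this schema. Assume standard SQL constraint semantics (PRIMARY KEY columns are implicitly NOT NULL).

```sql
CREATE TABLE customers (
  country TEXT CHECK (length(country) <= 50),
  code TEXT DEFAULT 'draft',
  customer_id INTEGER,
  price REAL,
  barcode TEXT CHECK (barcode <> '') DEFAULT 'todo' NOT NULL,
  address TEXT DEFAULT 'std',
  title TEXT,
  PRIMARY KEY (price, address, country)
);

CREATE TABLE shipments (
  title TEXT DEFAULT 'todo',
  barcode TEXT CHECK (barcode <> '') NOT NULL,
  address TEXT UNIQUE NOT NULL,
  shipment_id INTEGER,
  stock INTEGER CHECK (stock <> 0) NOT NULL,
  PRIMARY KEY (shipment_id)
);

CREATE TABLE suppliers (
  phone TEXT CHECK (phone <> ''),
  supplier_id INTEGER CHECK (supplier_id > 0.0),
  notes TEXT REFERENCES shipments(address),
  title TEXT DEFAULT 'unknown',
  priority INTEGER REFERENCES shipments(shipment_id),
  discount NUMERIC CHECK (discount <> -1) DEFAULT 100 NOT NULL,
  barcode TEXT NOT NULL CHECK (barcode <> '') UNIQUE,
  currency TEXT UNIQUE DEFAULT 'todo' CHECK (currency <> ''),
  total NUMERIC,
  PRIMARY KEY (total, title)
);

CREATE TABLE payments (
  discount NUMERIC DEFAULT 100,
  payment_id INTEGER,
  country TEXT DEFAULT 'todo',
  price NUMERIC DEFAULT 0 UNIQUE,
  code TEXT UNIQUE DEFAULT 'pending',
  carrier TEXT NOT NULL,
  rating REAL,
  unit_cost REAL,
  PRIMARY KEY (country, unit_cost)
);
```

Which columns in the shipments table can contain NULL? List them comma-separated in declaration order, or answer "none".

title

- title: DEFAULT only fills an omitted column; an explicit NULL is still allowed → nullable.
- barcode: declared NOT NULL → not nullable.
- address: declared NOT NULL → not nullable.
- shipment_id: part of the PRIMARY KEY, which implies NOT NULL → not nullable.
- stock: declared NOT NULL → not nullable.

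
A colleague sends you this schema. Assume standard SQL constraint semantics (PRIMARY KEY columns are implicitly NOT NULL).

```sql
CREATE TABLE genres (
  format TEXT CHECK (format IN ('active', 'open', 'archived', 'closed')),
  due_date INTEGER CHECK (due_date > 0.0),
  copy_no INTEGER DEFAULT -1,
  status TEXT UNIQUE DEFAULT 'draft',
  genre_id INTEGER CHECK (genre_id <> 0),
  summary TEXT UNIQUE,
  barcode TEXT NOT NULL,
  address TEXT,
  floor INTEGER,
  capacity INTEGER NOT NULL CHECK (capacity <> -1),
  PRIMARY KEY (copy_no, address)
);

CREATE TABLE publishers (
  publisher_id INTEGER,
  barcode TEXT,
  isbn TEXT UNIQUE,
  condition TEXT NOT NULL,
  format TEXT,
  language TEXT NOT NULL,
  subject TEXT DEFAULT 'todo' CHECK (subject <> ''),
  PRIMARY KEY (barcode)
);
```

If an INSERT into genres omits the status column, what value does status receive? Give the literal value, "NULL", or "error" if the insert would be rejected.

'draft'

status has an explicit DEFAULT 'draft'.
When the column is omitted from an INSERT, that default is used.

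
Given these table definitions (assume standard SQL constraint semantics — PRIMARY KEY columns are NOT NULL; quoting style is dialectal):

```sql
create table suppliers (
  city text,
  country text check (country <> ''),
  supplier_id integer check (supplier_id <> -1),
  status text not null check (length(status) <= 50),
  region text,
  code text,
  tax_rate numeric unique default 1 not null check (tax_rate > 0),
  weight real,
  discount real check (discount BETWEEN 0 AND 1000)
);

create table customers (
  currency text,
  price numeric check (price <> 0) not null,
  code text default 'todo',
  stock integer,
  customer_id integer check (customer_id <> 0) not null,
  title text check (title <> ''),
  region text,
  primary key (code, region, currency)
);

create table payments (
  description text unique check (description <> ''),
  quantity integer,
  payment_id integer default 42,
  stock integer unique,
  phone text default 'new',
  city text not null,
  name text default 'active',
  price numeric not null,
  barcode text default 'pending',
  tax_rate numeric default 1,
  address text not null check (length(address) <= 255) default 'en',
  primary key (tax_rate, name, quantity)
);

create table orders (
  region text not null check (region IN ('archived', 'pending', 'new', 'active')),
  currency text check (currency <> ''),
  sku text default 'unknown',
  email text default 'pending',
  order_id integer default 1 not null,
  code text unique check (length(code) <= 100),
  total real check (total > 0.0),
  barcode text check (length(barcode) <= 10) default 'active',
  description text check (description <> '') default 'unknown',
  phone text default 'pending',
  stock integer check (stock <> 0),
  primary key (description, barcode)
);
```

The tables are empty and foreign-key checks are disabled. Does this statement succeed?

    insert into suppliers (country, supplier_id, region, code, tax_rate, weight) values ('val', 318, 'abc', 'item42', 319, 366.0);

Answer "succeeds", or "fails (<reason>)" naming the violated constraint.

fails (NOT NULL on status)

status is omitted from the column list and has no DEFAULT, so it would receive NULL.
But status is declared NOT NULL.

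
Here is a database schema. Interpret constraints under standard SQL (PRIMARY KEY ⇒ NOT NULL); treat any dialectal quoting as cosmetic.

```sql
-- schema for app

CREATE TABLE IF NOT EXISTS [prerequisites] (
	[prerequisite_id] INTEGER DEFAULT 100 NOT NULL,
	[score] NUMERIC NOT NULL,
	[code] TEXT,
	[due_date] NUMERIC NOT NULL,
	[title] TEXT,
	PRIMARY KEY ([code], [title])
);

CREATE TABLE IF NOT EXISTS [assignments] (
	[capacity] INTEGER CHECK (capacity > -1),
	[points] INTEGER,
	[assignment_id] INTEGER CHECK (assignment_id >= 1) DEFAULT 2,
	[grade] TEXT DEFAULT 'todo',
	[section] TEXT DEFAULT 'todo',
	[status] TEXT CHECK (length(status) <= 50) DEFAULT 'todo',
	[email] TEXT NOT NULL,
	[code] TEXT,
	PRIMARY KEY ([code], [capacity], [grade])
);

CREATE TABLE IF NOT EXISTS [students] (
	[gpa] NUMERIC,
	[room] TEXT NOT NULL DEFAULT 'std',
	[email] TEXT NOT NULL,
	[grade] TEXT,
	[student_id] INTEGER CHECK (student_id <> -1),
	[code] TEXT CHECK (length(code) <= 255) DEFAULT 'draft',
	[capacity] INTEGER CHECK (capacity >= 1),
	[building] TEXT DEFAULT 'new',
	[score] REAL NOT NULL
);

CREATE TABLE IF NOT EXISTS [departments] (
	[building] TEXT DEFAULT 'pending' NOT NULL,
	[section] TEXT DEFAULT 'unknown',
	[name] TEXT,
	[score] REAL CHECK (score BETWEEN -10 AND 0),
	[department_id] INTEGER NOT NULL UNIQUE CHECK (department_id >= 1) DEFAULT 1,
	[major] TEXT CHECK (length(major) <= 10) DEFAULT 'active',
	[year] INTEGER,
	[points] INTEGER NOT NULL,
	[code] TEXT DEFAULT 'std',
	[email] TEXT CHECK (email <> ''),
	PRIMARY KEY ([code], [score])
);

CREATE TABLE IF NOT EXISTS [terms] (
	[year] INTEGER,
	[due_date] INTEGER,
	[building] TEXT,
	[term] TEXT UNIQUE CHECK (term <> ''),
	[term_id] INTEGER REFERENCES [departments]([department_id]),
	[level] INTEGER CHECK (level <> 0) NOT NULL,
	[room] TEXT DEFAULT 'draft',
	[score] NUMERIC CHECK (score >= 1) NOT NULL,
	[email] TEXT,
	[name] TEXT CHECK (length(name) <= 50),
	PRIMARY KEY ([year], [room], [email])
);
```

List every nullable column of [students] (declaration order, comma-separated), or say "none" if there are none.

- gpa: no NOT NULL constraint applies → nullable.
- room: declared NOT NULL → not nullable.
- email: declared NOT NULL → not nullable.
- grade: no NOT NULL constraint applies → nullable.
- student_id: CHECK does not forbid NULL (a CHECK constraint passes when its expression is NULL) → nullable.
- code: CHECK does not forbid NULL (a CHECK constraint passes when its expression is NULL) → nullable.
- capacity: CHECK does not forbid NULL (a CHECK constraint passes when its expression is NULL) → nullable.
- building: DEFAULT only fills an omitted column; an explicit NULL is still allowed → nullable.
- score: declared NOT NULL → not nullable.

gpa, grade, student_id, code, capacity, building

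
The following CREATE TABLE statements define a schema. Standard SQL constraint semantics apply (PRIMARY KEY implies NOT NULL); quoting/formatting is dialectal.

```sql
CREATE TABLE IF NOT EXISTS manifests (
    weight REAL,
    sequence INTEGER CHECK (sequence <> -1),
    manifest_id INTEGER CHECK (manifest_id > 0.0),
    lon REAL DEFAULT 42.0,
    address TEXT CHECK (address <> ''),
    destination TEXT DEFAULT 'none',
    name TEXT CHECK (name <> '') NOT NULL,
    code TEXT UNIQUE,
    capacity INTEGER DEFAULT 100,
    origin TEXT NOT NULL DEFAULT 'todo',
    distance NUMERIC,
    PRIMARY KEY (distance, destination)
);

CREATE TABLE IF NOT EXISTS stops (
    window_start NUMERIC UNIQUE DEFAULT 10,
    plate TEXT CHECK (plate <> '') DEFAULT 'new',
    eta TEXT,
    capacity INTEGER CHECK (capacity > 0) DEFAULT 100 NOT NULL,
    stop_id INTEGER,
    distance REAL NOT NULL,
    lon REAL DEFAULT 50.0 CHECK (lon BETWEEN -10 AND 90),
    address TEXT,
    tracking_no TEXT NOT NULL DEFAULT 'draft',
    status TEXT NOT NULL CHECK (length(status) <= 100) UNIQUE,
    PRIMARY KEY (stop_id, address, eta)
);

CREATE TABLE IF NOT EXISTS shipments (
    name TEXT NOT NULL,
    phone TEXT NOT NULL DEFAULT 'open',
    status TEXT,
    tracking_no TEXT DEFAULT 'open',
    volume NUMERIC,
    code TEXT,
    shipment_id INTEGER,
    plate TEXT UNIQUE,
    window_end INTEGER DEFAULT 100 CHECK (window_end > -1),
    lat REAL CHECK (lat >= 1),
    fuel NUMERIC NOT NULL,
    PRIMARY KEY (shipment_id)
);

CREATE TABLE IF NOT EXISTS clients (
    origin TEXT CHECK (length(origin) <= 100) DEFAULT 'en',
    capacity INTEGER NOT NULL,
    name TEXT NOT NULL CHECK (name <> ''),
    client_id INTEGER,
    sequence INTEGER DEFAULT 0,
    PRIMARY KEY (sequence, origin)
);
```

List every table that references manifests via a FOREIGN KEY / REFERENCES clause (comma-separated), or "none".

No REFERENCES clause anywhere in the schema names manifests.

none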